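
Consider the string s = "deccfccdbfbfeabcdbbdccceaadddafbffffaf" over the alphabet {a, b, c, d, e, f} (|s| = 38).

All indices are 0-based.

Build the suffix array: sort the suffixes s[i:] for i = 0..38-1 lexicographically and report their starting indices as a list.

sorted suffixes:
  #0 SA[0]=24  'aadddafbffffaf'
  #1 SA[1]=13  'abcdbbdccceaadddafbffffaf'
  #2 SA[2]=25  'adddafbffffaf'
  #3 SA[3]=36  'af'
  #4 SA[4]=29  'afbffffaf'
  #5 SA[5]=17  'bbdccceaadddafbffffaf'
  #6 SA[6]=14  'bcdbbdccceaadddafbffffaf'
  #7 SA[7]=18  'bdccceaadddafbffffaf'
  #8 SA[8]=8  'bfbfeabcdbbdccceaadddafbffffaf'
  #9 SA[9]=10  'bfeabcdbbdccceaadddafbffffaf'
  #10 SA[10]=31  'bffffaf'
  #11 SA[11]=20  'ccceaadddafbffffaf'
  #12 SA[12]=5  'ccdbfbfeabcdbbdccceaadddafbffffaf'
  #13 SA[13]=21  'cceaadddafbffffaf'
  #14 SA[14]=2  'ccfccdbfbfeabcdbbdccceaadddafbffffaf'
  #15 SA[15]=15  'cdbbdccceaadddafbffffaf'
  #16 SA[16]=6  'cdbfbfeabcdbbdccceaadddafbffffaf'
  #17 SA[17]=22  'ceaadddafbffffaf'
  #18 SA[18]=3  'cfccdbfbfeabcdbbdccceaadddafbffffaf'
  #19 SA[19]=28  'dafbffffaf'
  #20 SA[20]=16  'dbbdccceaadddafbffffaf'
  #21 SA[21]=7  'dbfbfeabcdbbdccceaadddafbffffaf'
  #22 SA[22]=19  'dccceaadddafbffffaf'
  #23 SA[23]=27  'ddafbffffaf'
  #24 SA[24]=26  'dddafbffffaf'
  #25 SA[25]=0  'deccfccdbfbfeabcdbbdccceaadddafbffffaf'
  #26 SA[26]=23  'eaadddafbffffaf'
  #27 SA[27]=12  'eabcdbbdccceaadddafbffffaf'
  #28 SA[28]=1  'eccfccdbfbfeabcdbbdccceaadddafbffffaf'
  #29 SA[29]=37  'f'
  #30 SA[30]=35  'faf'
  #31 SA[31]=9  'fbfeabcdbbdccceaadddafbffffaf'
  #32 SA[32]=30  'fbffffaf'
  #33 SA[33]=4  'fccdbfbfeabcdbbdccceaadddafbffffaf'
  #34 SA[34]=11  'feabcdbbdccceaadddafbffffaf'
  #35 SA[35]=34  'ffaf'
  #36 SA[36]=33  'fffaf'
  #37 SA[37]=32  'ffffaf'

[24, 13, 25, 36, 29, 17, 14, 18, 8, 10, 31, 20, 5, 21, 2, 15, 6, 22, 3, 28, 16, 7, 19, 27, 26, 0, 23, 12, 1, 37, 35, 9, 30, 4, 11, 34, 33, 32]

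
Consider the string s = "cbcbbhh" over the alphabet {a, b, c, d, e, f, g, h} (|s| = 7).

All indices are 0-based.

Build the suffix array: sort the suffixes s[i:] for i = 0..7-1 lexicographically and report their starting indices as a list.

rank | idx | suffix
   0 |   3 | bbhh
   1 |   1 | bcbbhh
   2 |   4 | bhh
   3 |   2 | cbbhh
   4 |   0 | cbcbbhh
   5 |   6 | h
   6 |   5 | hh

[3, 1, 4, 2, 0, 6, 5]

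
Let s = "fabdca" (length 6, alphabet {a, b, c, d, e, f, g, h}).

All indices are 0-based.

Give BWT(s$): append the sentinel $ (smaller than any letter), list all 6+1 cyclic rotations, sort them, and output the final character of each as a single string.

acfadb$

rank  rotation last
    0  $fabdca  a
    1  a$fabdc  c
    2  abdca$f  f
    3  bdca$fa  a
    4  ca$fabd  d
    5  dca$fab  b
    6  fabdca$  $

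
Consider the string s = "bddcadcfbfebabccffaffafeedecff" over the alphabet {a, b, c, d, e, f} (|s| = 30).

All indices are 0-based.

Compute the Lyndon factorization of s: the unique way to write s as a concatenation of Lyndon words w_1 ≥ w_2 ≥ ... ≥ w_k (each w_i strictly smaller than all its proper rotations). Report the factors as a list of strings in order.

emit factor 1: 'bddc' (i=0, period=4)
emit factor 2: 'adcfbfeb' (i=4, period=8)
emit factor 3: 'abccffaffafeedecff' (i=12, period=18)

["bddc", "adcfbfeb", "abccffaffafeedecff"]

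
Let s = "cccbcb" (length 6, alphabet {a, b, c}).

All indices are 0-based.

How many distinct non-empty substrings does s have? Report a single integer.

sorted suffixes:
  #0 SA[0]=5  'b'
  #1 SA[1]=3  'bcb'
  #2 SA[2]=4  'cb'
  #3 SA[3]=2  'cbcb'
  #4 SA[4]=1  'ccbcb'
  #5 SA[5]=0  'cccbcb'

SA = [5, 3, 4, 2, 1, 0]
rank  pair      lcp
   1  s[5:],s[3:]  1  'b'
   2  s[3:],s[4:]  0  ''
   3  s[4:],s[2:]  2  'cb'
   4  s[2:],s[1:]  1  'c'
   5  s[1:],s[0:]  2  'cc'

n(n+1)/2 = 6·7/2 = 21
Σ LCP = 0 + 1 + 0 + 2 + 1 + 2 = 6
distinct = 21 − 6 = 15

15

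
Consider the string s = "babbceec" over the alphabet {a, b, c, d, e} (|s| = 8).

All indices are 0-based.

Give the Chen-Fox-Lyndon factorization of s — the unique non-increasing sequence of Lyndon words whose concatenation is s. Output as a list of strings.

["b", "abbceec"]

emit factor 1: 'b' (i=0, period=1)
emit factor 2: 'abbceec' (i=1, period=7)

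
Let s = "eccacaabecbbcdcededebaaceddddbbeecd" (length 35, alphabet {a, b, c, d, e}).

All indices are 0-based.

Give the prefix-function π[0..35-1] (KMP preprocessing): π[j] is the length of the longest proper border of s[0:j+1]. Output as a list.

π[0] = 0
j=1 s[j]='c': π[1]=0 (border '')
j=2 s[j]='c': π[2]=0 (border '')
j=3 s[j]='a': π[3]=0 (border '')
j=4 s[j]='c': π[4]=0 (border '')
j=5 s[j]='a': π[5]=0 (border '')
j=6 s[j]='a': π[6]=0 (border '')
j=7 s[j]='b': π[7]=0 (border '')
j=8 s[j]='e': π[8]=1 (border 'e')
j=9 s[j]='c': π[9]=2 (border 'ec')
j=10 s[j]='b': k: 2→0; π[10]=0 (border '')
j=11 s[j]='b': π[11]=0 (border '')
j=12 s[j]='c': π[12]=0 (border '')
j=13 s[j]='d': π[13]=0 (border '')
j=14 s[j]='c': π[14]=0 (border '')
j=15 s[j]='e': π[15]=1 (border 'e')
j=16 s[j]='d': k: 1→0; π[16]=0 (border '')
j=17 s[j]='e': π[17]=1 (border 'e')
j=18 s[j]='d': k: 1→0; π[18]=0 (border '')
j=19 s[j]='e': π[19]=1 (border 'e')
j=20 s[j]='b': k: 1→0; π[20]=0 (border '')
j=21 s[j]='a': π[21]=0 (border '')
j=22 s[j]='a': π[22]=0 (border '')
j=23 s[j]='c': π[23]=0 (border '')
j=24 s[j]='e': π[24]=1 (border 'e')
j=25 s[j]='d': k: 1→0; π[25]=0 (border '')
j=26 s[j]='d': π[26]=0 (border '')
j=27 s[j]='d': π[27]=0 (border '')
j=28 s[j]='d': π[28]=0 (border '')
j=29 s[j]='b': π[29]=0 (border '')
j=30 s[j]='b': π[30]=0 (border '')
j=31 s[j]='e': π[31]=1 (border 'e')
j=32 s[j]='e': k: 1→0; π[32]=1 (border 'e')
j=33 s[j]='c': π[33]=2 (border 'ec')
j=34 s[j]='d': k: 2→0; π[34]=0 (border '')

[0, 0, 0, 0, 0, 0, 0, 0, 1, 2, 0, 0, 0, 0, 0, 1, 0, 1, 0, 1, 0, 0, 0, 0, 1, 0, 0, 0, 0, 0, 0, 1, 1, 2, 0]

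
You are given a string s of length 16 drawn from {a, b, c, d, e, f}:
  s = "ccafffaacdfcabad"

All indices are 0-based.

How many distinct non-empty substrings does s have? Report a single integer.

sorted suffixes:
  #0 SA[0]=6  'aacdfcabad'
  #1 SA[1]=12  'abad'
  #2 SA[2]=7  'acdfcabad'
  #3 SA[3]=14  'ad'
  #4 SA[4]=2  'afffaacdfcabad'
  #5 SA[5]=13  'bad'
  #6 SA[6]=11  'cabad'
  #7 SA[7]=1  'cafffaacdfcabad'
  #8 SA[8]=0  'ccafffaacdfcabad'
  #9 SA[9]=8  'cdfcabad'
  #10 SA[10]=15  'd'
  #11 SA[11]=9  'dfcabad'
  #12 SA[12]=5  'faacdfcabad'
  #13 SA[13]=10  'fcabad'
  #14 SA[14]=4  'ffaacdfcabad'
  #15 SA[15]=3  'fffaacdfcabad'

SA = [6, 12, 7, 14, 2, 13, 11, 1, 0, 8, 15, 9, 5, 10, 4, 3]
rank  pair      lcp
   1  s[6:],s[12:]  1  'a'
   2  s[12:],s[7:]  1  'a'
   3  s[7:],s[14:]  1  'a'
   4  s[14:],s[2:]  1  'a'
   5  s[2:],s[13:]  0  ''
   6  s[13:],s[11:]  0  ''
   7  s[11:],s[1:]  2  'ca'
   8  s[1:],s[0:]  1  'c'
   9  s[0:],s[8:]  1  'c'
  10  s[8:],s[15:]  0  ''
  11  s[15:],s[9:]  1  'd'
  12  s[9:],s[5:]  0  ''
  13  s[5:],s[10:]  1  'f'
  14  s[10:],s[4:]  1  'f'
  15  s[4:],s[3:]  2  'ff'

n(n+1)/2 = 16·17/2 = 136
Σ LCP = 0 + 1 + 1 + 1 + 1 + 0 + 0 + 2 + 1 + 1 + 0 + 1 + 0 + 1 + 1 + 2 = 13
distinct = 136 − 13 = 123

123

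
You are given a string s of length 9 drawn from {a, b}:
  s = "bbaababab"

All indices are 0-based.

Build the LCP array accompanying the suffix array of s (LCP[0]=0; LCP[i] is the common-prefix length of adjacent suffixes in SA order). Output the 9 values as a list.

sorted suffixes:
  #0 SA[0]=2  'aababab'
  #1 SA[1]=7  'ab'
  #2 SA[2]=5  'abab'
  #3 SA[3]=3  'ababab'
  #4 SA[4]=8  'b'
  #5 SA[5]=1  'baababab'
  #6 SA[6]=6  'bab'
  #7 SA[7]=4  'babab'
  #8 SA[8]=0  'bbaababab'

SA = [2, 7, 5, 3, 8, 1, 6, 4, 0]
rank  pair      lcp
   1  s[2:],s[7:]  1  'a'
   2  s[7:],s[5:]  2  'ab'
   3  s[5:],s[3:]  4  'abab'
   4  s[3:],s[8:]  0  ''
   5  s[8:],s[1:]  1  'b'
   6  s[1:],s[6:]  2  'ba'
   7  s[6:],s[4:]  3  'bab'
   8  s[4:],s[0:]  1  'b'

[0, 1, 2, 4, 0, 1, 2, 3, 1]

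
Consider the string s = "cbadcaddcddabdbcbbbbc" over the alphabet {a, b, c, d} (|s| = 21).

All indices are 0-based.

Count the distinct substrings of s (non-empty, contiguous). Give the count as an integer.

rank | idx | suffix
   0 |  11 | abdbcbbbbc
   1 |   2 | adcaddcddabdbcbbbbc
   2 |   5 | addcddabdbcbbbbc
   3 |   1 | badcaddcddabdbcbbbbc
   4 |  16 | bbbbc
   5 |  17 | bbbc
   6 |  18 | bbc
   7 |  19 | bc
   8 |  14 | bcbbbbc
   9 |  12 | bdbcbbbbc
  10 |  20 | c
  11 |   4 | caddcddabdbcbbbbc
  12 |   0 | cbadcaddcddabdbcbbbbc
  13 |  15 | cbbbbc
  14 |   8 | cddabdbcbbbbc
  15 |  10 | dabdbcbbbbc
  16 |  13 | dbcbbbbc
  17 |   3 | dcaddcddabdbcbbbbc
  18 |   7 | dcddabdbcbbbbc
  19 |   9 | ddabdbcbbbbc
  20 |   6 | ddcddabdbcbbbbc

SA = [11, 2, 5, 1, 16, 17, 18, 19, 14, 12, 20, 4, 0, 15, 8, 10, 13, 3, 7, 9, 6]
i: (SA[i-1],SA[i]) lcp shared
  1: (11,2) 1 'a'
  2: (2,5) 2 'ad'
  3: (5,1) 0 ''
  4: (1,16) 1 'b'
  5: (16,17) 3 'bbb'
  6: (17,18) 2 'bb'
  7: (18,19) 1 'b'
  8: (19,14) 2 'bc'
  9: (14,12) 1 'b'
  10: (12,20) 0 ''
  11: (20,4) 1 'c'
  12: (4,0) 1 'c'
  13: (0,15) 2 'cb'
  14: (15,8) 1 'c'
  15: (8,10) 0 ''
  16: (10,13) 1 'd'
  17: (13,3) 1 'd'
  18: (3,7) 2 'dc'
  19: (7,9) 1 'd'
  20: (9,6) 2 'dd'

n(n+1)/2 = 21·22/2 = 231
Σ LCP = 0 + 1 + 2 + 0 + 1 + 3 + 2 + 1 + 2 + 1 + 0 + 1 + 1 + 2 + 1 + 0 + 1 + 1 + 2 + 1 + 2 = 25
distinct = 231 − 25 = 206

206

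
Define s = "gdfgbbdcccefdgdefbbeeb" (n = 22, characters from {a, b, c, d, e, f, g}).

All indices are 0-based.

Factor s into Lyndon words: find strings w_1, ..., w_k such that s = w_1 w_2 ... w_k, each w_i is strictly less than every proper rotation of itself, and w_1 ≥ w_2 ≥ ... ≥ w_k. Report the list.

["g", "dfg", "bbdcccefdgdefbbee", "b"]

emit factor 1: 'g' (i=0, period=1)
emit factor 2: 'dfg' (i=1, period=3)
emit factor 3: 'bbdcccefdgdefbbee' (i=4, period=17)
emit factor 4: 'b' (i=21, period=1)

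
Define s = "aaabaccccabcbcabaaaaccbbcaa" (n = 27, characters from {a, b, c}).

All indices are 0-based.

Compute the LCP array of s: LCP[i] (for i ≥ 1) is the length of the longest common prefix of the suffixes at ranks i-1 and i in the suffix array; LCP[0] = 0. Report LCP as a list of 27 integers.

rank→(start, suffix):
  0 → (26, 'a')
  1 → (25, 'aa')
  2 → (16, 'aaaaccbbcaa')
  3 → (0, 'aaabaccccabcbcabaaaaccbbcaa')
  4 → (17, 'aaaccbbcaa')
  5 → (1, 'aabaccccabcbcabaaaaccbbcaa')
  6 → (18, 'aaccbbcaa')
  7 → (14, 'abaaaaccbbcaa')
  8 → (2, 'abaccccabcbcabaaaaccbbcaa')
  9 → (9, 'abcbcabaaaaccbbcaa')
  10 → (19, 'accbbcaa')
  11 → (4, 'accccabcbcabaaaaccbbcaa')
  12 → (15, 'baaaaccbbcaa')
  13 → (3, 'baccccabcbcabaaaaccbbcaa')
  14 → (22, 'bbcaa')
  15 → (23, 'bcaa')
  16 → (12, 'bcabaaaaccbbcaa')
  17 → (10, 'bcbcabaaaaccbbcaa')
  18 → (24, 'caa')
  19 → (13, 'cabaaaaccbbcaa')
  20 → (8, 'cabcbcabaaaaccbbcaa')
  21 → (21, 'cbbcaa')
  22 → (11, 'cbcabaaaaccbbcaa')
  23 → (7, 'ccabcbcabaaaaccbbcaa')
  24 → (20, 'ccbbcaa')
  25 → (6, 'cccabcbcabaaaaccbbcaa')
  26 → (5, 'ccccabcbcabaaaaccbbcaa')

SA = [26, 25, 16, 0, 17, 1, 18, 14, 2, 9, 19, 4, 15, 3, 22, 23, 12, 10, 24, 13, 8, 21, 11, 7, 20, 6, 5]
rank  pair      lcp
   1  s[26:],s[25:]  1  'a'
   2  s[25:],s[16:]  2  'aa'
   3  s[16:],s[0:]  3  'aaa'
   4  s[0:],s[17:]  3  'aaa'
   5  s[17:],s[1:]  2  'aa'
   6  s[1:],s[18:]  2  'aa'
   7  s[18:],s[14:]  1  'a'
   8  s[14:],s[2:]  3  'aba'
   9  s[2:],s[9:]  2  'ab'
  10  s[9:],s[19:]  1  'a'
  11  s[19:],s[4:]  3  'acc'
  12  s[4:],s[15:]  0  ''
  13  s[15:],s[3:]  2  'ba'
  14  s[3:],s[22:]  1  'b'
  15  s[22:],s[23:]  1  'b'
  16  s[23:],s[12:]  3  'bca'
  17  s[12:],s[10:]  2  'bc'
  18  s[10:],s[24:]  0  ''
  19  s[24:],s[13:]  2  'ca'
  20  s[13:],s[8:]  3  'cab'
  21  s[8:],s[21:]  1  'c'
  22  s[21:],s[11:]  2  'cb'
  23  s[11:],s[7:]  1  'c'
  24  s[7:],s[20:]  2  'cc'
  25  s[20:],s[6:]  2  'cc'
  26  s[6:],s[5:]  3  'ccc'

[0, 1, 2, 3, 3, 2, 2, 1, 3, 2, 1, 3, 0, 2, 1, 1, 3, 2, 0, 2, 3, 1, 2, 1, 2, 2, 3]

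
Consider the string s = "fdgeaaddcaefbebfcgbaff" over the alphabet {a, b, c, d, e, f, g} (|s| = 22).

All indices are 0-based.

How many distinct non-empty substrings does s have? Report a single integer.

rank | idx | suffix
   0 |   4 | aaddcaefbebfcgbaff
   1 |   5 | addcaefbebfcgbaff
   2 |   9 | aefbebfcgbaff
   3 |  19 | aff
   4 |  18 | baff
   5 |  12 | bebfcgbaff
   6 |  14 | bfcgbaff
   7 |   8 | caefbebfcgbaff
   8 |  16 | cgbaff
   9 |   7 | dcaefbebfcgbaff
  10 |   6 | ddcaefbebfcgbaff
  11 |   1 | dgeaaddcaefbebfcgbaff
  12 |   3 | eaaddcaefbebfcgbaff
  13 |  13 | ebfcgbaff
  14 |  10 | efbebfcgbaff
  15 |  21 | f
  16 |  11 | fbebfcgbaff
  17 |  15 | fcgbaff
  18 |   0 | fdgeaaddcaefbebfcgbaff
  19 |  20 | ff
  20 |  17 | gbaff
  21 |   2 | geaaddcaefbebfcgbaff

SA = [4, 5, 9, 19, 18, 12, 14, 8, 16, 7, 6, 1, 3, 13, 10, 21, 11, 15, 0, 20, 17, 2]
i: (SA[i-1],SA[i]) lcp shared
  1: (4,5) 1 'a'
  2: (5,9) 1 'a'
  3: (9,19) 1 'a'
  4: (19,18) 0 ''
  5: (18,12) 1 'b'
  6: (12,14) 1 'b'
  7: (14,8) 0 ''
  8: (8,16) 1 'c'
  9: (16,7) 0 ''
  10: (7,6) 1 'd'
  11: (6,1) 1 'd'
  12: (1,3) 0 ''
  13: (3,13) 1 'e'
  14: (13,10) 1 'e'
  15: (10,21) 0 ''
  16: (21,11) 1 'f'
  17: (11,15) 1 'f'
  18: (15,0) 1 'f'
  19: (0,20) 1 'f'
  20: (20,17) 0 ''
  21: (17,2) 1 'g'

n(n+1)/2 = 22·23/2 = 253
Σ LCP = 0 + 1 + 1 + 1 + 0 + 1 + 1 + 0 + 1 + 0 + 1 + 1 + 0 + 1 + 1 + 0 + 1 + 1 + 1 + 1 + 0 + 1 = 15
distinct = 253 − 15 = 238

238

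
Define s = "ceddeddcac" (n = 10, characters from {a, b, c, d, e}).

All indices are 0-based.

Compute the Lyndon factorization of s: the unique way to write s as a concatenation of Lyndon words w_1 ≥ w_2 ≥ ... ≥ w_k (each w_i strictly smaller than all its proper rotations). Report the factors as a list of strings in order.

["ceddedd", "c", "ac"]

emit factor 1: 'ceddedd' (i=0, period=7)
emit factor 2: 'c' (i=7, period=1)
emit factor 3: 'ac' (i=8, period=2)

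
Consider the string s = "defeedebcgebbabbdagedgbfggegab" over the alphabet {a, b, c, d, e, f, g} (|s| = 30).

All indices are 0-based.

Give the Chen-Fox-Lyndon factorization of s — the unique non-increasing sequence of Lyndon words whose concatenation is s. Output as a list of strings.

["defee", "de", "bcge", "b", "b", "abbdagedgbfggeg", "ab"]

emit factor 1: 'defee' (i=0, period=5)
emit factor 2: 'de' (i=5, period=2)
emit factor 3: 'bcge' (i=7, period=4)
emit factor 4: 'b' (i=11, period=1)
emit factor 5: 'b' (i=12, period=1)
emit factor 6: 'abbdagedgbfggeg' (i=13, period=15)
emit factor 7: 'ab' (i=28, period=2)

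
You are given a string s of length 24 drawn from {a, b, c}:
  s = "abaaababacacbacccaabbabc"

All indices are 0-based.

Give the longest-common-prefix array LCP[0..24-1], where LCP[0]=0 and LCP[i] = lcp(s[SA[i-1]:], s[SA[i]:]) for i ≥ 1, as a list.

sorted suffixes:
  #0 SA[0]=2  'aaababacacbacccaabbabc'
  #1 SA[1]=3  'aababacacbacccaabbabc'
  #2 SA[2]=17  'aabbabc'
  #3 SA[3]=0  'abaaababacacbacccaabbabc'
  #4 SA[4]=4  'ababacacbacccaabbabc'
  #5 SA[5]=6  'abacacbacccaabbabc'
  #6 SA[6]=18  'abbabc'
  #7 SA[7]=21  'abc'
  #8 SA[8]=8  'acacbacccaabbabc'
  #9 SA[9]=10  'acbacccaabbabc'
  #10 SA[10]=13  'acccaabbabc'
  #11 SA[11]=1  'baaababacacbacccaabbabc'
  #12 SA[12]=5  'babacacbacccaabbabc'
  #13 SA[13]=20  'babc'
  #14 SA[14]=7  'bacacbacccaabbabc'
  #15 SA[15]=12  'bacccaabbabc'
  #16 SA[16]=19  'bbabc'
  #17 SA[17]=22  'bc'
  #18 SA[18]=23  'c'
  #19 SA[19]=16  'caabbabc'
  #20 SA[20]=9  'cacbacccaabbabc'
  #21 SA[21]=11  'cbacccaabbabc'
  #22 SA[22]=15  'ccaabbabc'
  #23 SA[23]=14  'cccaabbabc'

SA = [2, 3, 17, 0, 4, 6, 18, 21, 8, 10, 13, 1, 5, 20, 7, 12, 19, 22, 23, 16, 9, 11, 15, 14]
[i] adj suffixes → lcp
  [1] 2/3 → 2 ('aa')
  [2] 3/17 → 3 ('aab')
  [3] 17/0 → 1 ('a')
  [4] 0/4 → 3 ('aba')
  [5] 4/6 → 3 ('aba')
  [6] 6/18 → 2 ('ab')
  [7] 18/21 → 2 ('ab')
  [8] 21/8 → 1 ('a')
  [9] 8/10 → 2 ('ac')
  [10] 10/13 → 2 ('ac')
  [11] 13/1 → 0 ('')
  [12] 1/5 → 2 ('ba')
  [13] 5/20 → 3 ('bab')
  [14] 20/7 → 2 ('ba')
  [15] 7/12 → 3 ('bac')
  [16] 12/19 → 1 ('b')
  [17] 19/22 → 1 ('b')
  [18] 22/23 → 0 ('')
  [19] 23/16 → 1 ('c')
  [20] 16/9 → 2 ('ca')
  [21] 9/11 → 1 ('c')
  [22] 11/15 → 1 ('c')
  [23] 15/14 → 2 ('cc')

[0, 2, 3, 1, 3, 3, 2, 2, 1, 2, 2, 0, 2, 3, 2, 3, 1, 1, 0, 1, 2, 1, 1, 2]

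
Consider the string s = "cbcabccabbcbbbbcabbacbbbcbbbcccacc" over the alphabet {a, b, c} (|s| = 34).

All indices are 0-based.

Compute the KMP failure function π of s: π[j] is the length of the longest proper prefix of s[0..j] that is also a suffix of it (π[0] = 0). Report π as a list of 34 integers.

[0, 0, 1, 0, 0, 1, 1, 0, 0, 0, 1, 2, 0, 0, 0, 1, 0, 0, 0, 0, 1, 2, 0, 0, 1, 2, 0, 0, 1, 1, 1, 0, 1, 1]

π[0] = 0
j=1 s[j]='b': π[1]=0 (border '')
j=2 s[j]='c': π[2]=1 (border 'c')
j=3 s[j]='a': k: 1→0; π[3]=0 (border '')
j=4 s[j]='b': π[4]=0 (border '')
j=5 s[j]='c': π[5]=1 (border 'c')
j=6 s[j]='c': k: 1→0; π[6]=1 (border 'c')
j=7 s[j]='a': k: 1→0; π[7]=0 (border '')
j=8 s[j]='b': π[8]=0 (border '')
j=9 s[j]='b': π[9]=0 (border '')
j=10 s[j]='c': π[10]=1 (border 'c')
j=11 s[j]='b': π[11]=2 (border 'cb')
j=12 s[j]='b': k: 2→0; π[12]=0 (border '')
j=13 s[j]='b': π[13]=0 (border '')
j=14 s[j]='b': π[14]=0 (border '')
j=15 s[j]='c': π[15]=1 (border 'c')
j=16 s[j]='a': k: 1→0; π[16]=0 (border '')
j=17 s[j]='b': π[17]=0 (border '')
j=18 s[j]='b': π[18]=0 (border '')
j=19 s[j]='a': π[19]=0 (border '')
j=20 s[j]='c': π[20]=1 (border 'c')
j=21 s[j]='b': π[21]=2 (border 'cb')
j=22 s[j]='b': k: 2→0; π[22]=0 (border '')
j=23 s[j]='b': π[23]=0 (border '')
j=24 s[j]='c': π[24]=1 (border 'c')
j=25 s[j]='b': π[25]=2 (border 'cb')
j=26 s[j]='b': k: 2→0; π[26]=0 (border '')
j=27 s[j]='b': π[27]=0 (border '')
j=28 s[j]='c': π[28]=1 (border 'c')
j=29 s[j]='c': k: 1→0; π[29]=1 (border 'c')
j=30 s[j]='c': k: 1→0; π[30]=1 (border 'c')
j=31 s[j]='a': k: 1→0; π[31]=0 (border '')
j=32 s[j]='c': π[32]=1 (border 'c')
j=33 s[j]='c': k: 1→0; π[33]=1 (border 'c')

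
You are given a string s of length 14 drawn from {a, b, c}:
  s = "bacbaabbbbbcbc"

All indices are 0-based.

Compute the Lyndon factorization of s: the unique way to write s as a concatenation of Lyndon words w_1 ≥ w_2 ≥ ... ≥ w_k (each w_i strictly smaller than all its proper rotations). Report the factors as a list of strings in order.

emit factor 1: 'b' (i=0, period=1)
emit factor 2: 'acb' (i=1, period=3)
emit factor 3: 'aabbbbbcbc' (i=4, period=10)

["b", "acb", "aabbbbbcbc"]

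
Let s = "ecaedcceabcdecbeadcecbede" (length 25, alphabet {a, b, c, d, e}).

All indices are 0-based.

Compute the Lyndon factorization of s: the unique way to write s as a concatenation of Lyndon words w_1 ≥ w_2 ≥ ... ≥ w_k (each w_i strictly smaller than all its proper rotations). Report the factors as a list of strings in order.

emit factor 1: 'e' (i=0, period=1)
emit factor 2: 'c' (i=1, period=1)
emit factor 3: 'aedcce' (i=2, period=6)
emit factor 4: 'abcdecbeadcecbede' (i=8, period=17)

["e", "c", "aedcce", "abcdecbeadcecbede"]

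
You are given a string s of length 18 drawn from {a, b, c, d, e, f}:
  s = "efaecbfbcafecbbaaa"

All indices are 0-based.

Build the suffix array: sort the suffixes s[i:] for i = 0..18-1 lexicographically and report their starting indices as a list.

[17, 16, 15, 2, 9, 14, 13, 7, 5, 8, 12, 4, 11, 3, 0, 1, 6, 10]

sorted suffixes:
  #0 SA[0]=17  'a'
  #1 SA[1]=16  'aa'
  #2 SA[2]=15  'aaa'
  #3 SA[3]=2  'aecbfbcafecbbaaa'
  #4 SA[4]=9  'afecbbaaa'
  #5 SA[5]=14  'baaa'
  #6 SA[6]=13  'bbaaa'
  #7 SA[7]=7  'bcafecbbaaa'
  #8 SA[8]=5  'bfbcafecbbaaa'
  #9 SA[9]=8  'cafecbbaaa'
  #10 SA[10]=12  'cbbaaa'
  #11 SA[11]=4  'cbfbcafecbbaaa'
  #12 SA[12]=11  'ecbbaaa'
  #13 SA[13]=3  'ecbfbcafecbbaaa'
  #14 SA[14]=0  'efaecbfbcafecbbaaa'
  #15 SA[15]=1  'faecbfbcafecbbaaa'
  #16 SA[16]=6  'fbcafecbbaaa'
  #17 SA[17]=10  'fecbbaaa'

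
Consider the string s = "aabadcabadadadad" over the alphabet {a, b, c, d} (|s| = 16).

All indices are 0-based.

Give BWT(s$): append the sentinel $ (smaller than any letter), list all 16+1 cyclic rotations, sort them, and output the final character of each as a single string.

rank  rotation           last
    0  $aabadcabadadadad  d
    1  aabadcabadadadad$  $
    2  abadadadad$aabadc  c
    3  abadcabadadadad$a  a
    4  ad$aabadcabadadad  d
    5  adad$aabadcabadad  d
    6  adadad$aabadcabad  d
    7  adadadad$aabadcab  b
    8  adcabadadadad$aab  b
    9  badadadad$aabadca  a
   10  badcabadadadad$aa  a
   11  cabadadadad$aabad  d
   12  d$aabadcabadadada  a
   13  dad$aabadcabadada  a
   14  dadad$aabadcabada  a
   15  dadadad$aabadcaba  a
   16  dcabadadadad$aaba  a

d$cadddbbaadaaaaa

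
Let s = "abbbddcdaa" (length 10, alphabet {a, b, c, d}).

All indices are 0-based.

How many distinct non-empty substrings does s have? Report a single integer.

48

rank→(start, suffix):
  0 → (9, 'a')
  1 → (8, 'aa')
  2 → (0, 'abbbddcdaa')
  3 → (1, 'bbbddcdaa')
  4 → (2, 'bbddcdaa')
  5 → (3, 'bddcdaa')
  6 → (6, 'cdaa')
  7 → (7, 'daa')
  8 → (5, 'dcdaa')
  9 → (4, 'ddcdaa')

SA = [9, 8, 0, 1, 2, 3, 6, 7, 5, 4]
rank  pair      lcp
   1  s[9:],s[8:]  1  'a'
   2  s[8:],s[0:]  1  'a'
   3  s[0:],s[1:]  0  ''
   4  s[1:],s[2:]  2  'bb'
   5  s[2:],s[3:]  1  'b'
   6  s[3:],s[6:]  0  ''
   7  s[6:],s[7:]  0  ''
   8  s[7:],s[5:]  1  'd'
   9  s[5:],s[4:]  1  'd'

n(n+1)/2 = 10·11/2 = 55
Σ LCP = 0 + 1 + 1 + 0 + 2 + 1 + 0 + 0 + 1 + 1 = 7
distinct = 55 − 7 = 48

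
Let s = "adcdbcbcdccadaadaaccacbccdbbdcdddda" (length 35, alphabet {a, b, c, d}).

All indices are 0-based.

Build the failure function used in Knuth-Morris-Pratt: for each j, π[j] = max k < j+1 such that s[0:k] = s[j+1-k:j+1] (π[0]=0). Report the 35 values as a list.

[0, 0, 0, 0, 0, 0, 0, 0, 0, 0, 0, 1, 2, 1, 1, 2, 1, 1, 0, 0, 1, 0, 0, 0, 0, 0, 0, 0, 0, 0, 0, 0, 0, 0, 1]

π[0] = 0
j=1 s[j]='d': π[1]=0 (border '')
j=2 s[j]='c': π[2]=0 (border '')
j=3 s[j]='d': π[3]=0 (border '')
j=4 s[j]='b': π[4]=0 (border '')
j=5 s[j]='c': π[5]=0 (border '')
j=6 s[j]='b': π[6]=0 (border '')
j=7 s[j]='c': π[7]=0 (border '')
j=8 s[j]='d': π[8]=0 (border '')
j=9 s[j]='c': π[9]=0 (border '')
j=10 s[j]='c': π[10]=0 (border '')
j=11 s[j]='a': π[11]=1 (border 'a')
j=12 s[j]='d': π[12]=2 (border 'ad')
j=13 s[j]='a': k: 2→0; π[13]=1 (border 'a')
j=14 s[j]='a': k: 1→0; π[14]=1 (border 'a')
j=15 s[j]='d': π[15]=2 (border 'ad')
j=16 s[j]='a': k: 2→0; π[16]=1 (border 'a')
j=17 s[j]='a': k: 1→0; π[17]=1 (border 'a')
j=18 s[j]='c': k: 1→0; π[18]=0 (border '')
j=19 s[j]='c': π[19]=0 (border '')
j=20 s[j]='a': π[20]=1 (border 'a')
j=21 s[j]='c': k: 1→0; π[21]=0 (border '')
j=22 s[j]='b': π[22]=0 (border '')
j=23 s[j]='c': π[23]=0 (border '')
j=24 s[j]='c': π[24]=0 (border '')
j=25 s[j]='d': π[25]=0 (border '')
j=26 s[j]='b': π[26]=0 (border '')
j=27 s[j]='b': π[27]=0 (border '')
j=28 s[j]='d': π[28]=0 (border '')
j=29 s[j]='c': π[29]=0 (border '')
j=30 s[j]='d': π[30]=0 (border '')
j=31 s[j]='d': π[31]=0 (border '')
j=32 s[j]='d': π[32]=0 (border '')
j=33 s[j]='d': π[33]=0 (border '')
j=34 s[j]='a': π[34]=1 (border 'a')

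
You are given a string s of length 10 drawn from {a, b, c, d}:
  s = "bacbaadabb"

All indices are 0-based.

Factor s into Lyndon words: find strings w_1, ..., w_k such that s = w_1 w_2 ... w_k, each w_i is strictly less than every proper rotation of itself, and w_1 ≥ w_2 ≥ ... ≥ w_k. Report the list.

emit factor 1: 'b' (i=0, period=1)
emit factor 2: 'acb' (i=1, period=3)
emit factor 3: 'aadabb' (i=4, period=6)

["b", "acb", "aadabb"]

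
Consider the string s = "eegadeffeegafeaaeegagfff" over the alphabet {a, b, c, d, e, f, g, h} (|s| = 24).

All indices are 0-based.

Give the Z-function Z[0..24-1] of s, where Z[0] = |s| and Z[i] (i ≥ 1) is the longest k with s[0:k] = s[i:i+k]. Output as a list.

Z[0]=24
i=1: fresh scan; Z[1]=1 grow→box=[1,2)
i=2: fresh scan; Z[2]=0
i=3: fresh scan; Z[3]=0
i=4: fresh scan; Z[4]=0
i=5: fresh scan; Z[5]=1 grow→box=[5,6)
i=6: fresh scan; Z[6]=0
i=7: fresh scan; Z[7]=0
i=8: fresh scan; Z[8]=4 grow→box=[8,12)
i=9: min(r-i=3, Z[1]=1)=1; Z[9]=1
i=10: min(r-i=2, Z[2]=0)=0; Z[10]=0
i=11: min(r-i=1, Z[3]=0)=0; Z[11]=0
i=12: fresh scan; Z[12]=0
i=13: fresh scan; Z[13]=1 grow→box=[13,14)
i=14: fresh scan; Z[14]=0
i=15: fresh scan; Z[15]=0
i=16: fresh scan; Z[16]=4 grow→box=[16,20)
i=17: min(r-i=3, Z[1]=1)=1; Z[17]=1
i=18: min(r-i=2, Z[2]=0)=0; Z[18]=0
i=19: min(r-i=1, Z[3]=0)=0; Z[19]=0
i=20: fresh scan; Z[20]=0
i=21: fresh scan; Z[21]=0
i=22: fresh scan; Z[22]=0
i=23: fresh scan; Z[23]=0

[24, 1, 0, 0, 0, 1, 0, 0, 4, 1, 0, 0, 0, 1, 0, 0, 4, 1, 0, 0, 0, 0, 0, 0]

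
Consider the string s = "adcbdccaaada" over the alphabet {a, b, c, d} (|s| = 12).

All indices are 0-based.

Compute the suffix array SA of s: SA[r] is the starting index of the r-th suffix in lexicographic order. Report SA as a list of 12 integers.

[11, 7, 8, 9, 0, 3, 6, 2, 5, 10, 1, 4]

rank→(start, suffix):
  0 → (11, 'a')
  1 → (7, 'aaada')
  2 → (8, 'aada')
  3 → (9, 'ada')
  4 → (0, 'adcbdccaaada')
  5 → (3, 'bdccaaada')
  6 → (6, 'caaada')
  7 → (2, 'cbdccaaada')
  8 → (5, 'ccaaada')
  9 → (10, 'da')
  10 → (1, 'dcbdccaaada')
  11 → (4, 'dccaaada')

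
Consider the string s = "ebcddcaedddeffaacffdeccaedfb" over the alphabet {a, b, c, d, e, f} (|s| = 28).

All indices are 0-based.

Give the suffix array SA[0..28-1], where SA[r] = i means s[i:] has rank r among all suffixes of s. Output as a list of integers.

[14, 15, 6, 23, 27, 1, 5, 22, 21, 2, 16, 4, 3, 8, 9, 19, 10, 25, 0, 20, 7, 24, 11, 13, 26, 18, 12, 17]

sorted suffixes:
  #0 SA[0]=14  'aacffdeccaedfb'
  #1 SA[1]=15  'acffdeccaedfb'
  #2 SA[2]=6  'aedddeffaacffdeccaedfb'
  #3 SA[3]=23  'aedfb'
  #4 SA[4]=27  'b'
  #5 SA[5]=1  'bcddcaedddeffaacffdeccaedfb'
  #6 SA[6]=5  'caedddeffaacffdeccaedfb'
  #7 SA[7]=22  'caedfb'
  #8 SA[8]=21  'ccaedfb'
  #9 SA[9]=2  'cddcaedddeffaacffdeccaedfb'
  #10 SA[10]=16  'cffdeccaedfb'
  #11 SA[11]=4  'dcaedddeffaacffdeccaedfb'
  #12 SA[12]=3  'ddcaedddeffaacffdeccaedfb'
  #13 SA[13]=8  'dddeffaacffdeccaedfb'
  #14 SA[14]=9  'ddeffaacffdeccaedfb'
  #15 SA[15]=19  'deccaedfb'
  #16 SA[16]=10  'deffaacffdeccaedfb'
  #17 SA[17]=25  'dfb'
  #18 SA[18]=0  'ebcddcaedddeffaacffdeccaedfb'
  #19 SA[19]=20  'eccaedfb'
  #20 SA[20]=7  'edddeffaacffdeccaedfb'
  #21 SA[21]=24  'edfb'
  #22 SA[22]=11  'effaacffdeccaedfb'
  #23 SA[23]=13  'faacffdeccaedfb'
  #24 SA[24]=26  'fb'
  #25 SA[25]=18  'fdeccaedfb'
  #26 SA[26]=12  'ffaacffdeccaedfb'
  #27 SA[27]=17  'ffdeccaedfb'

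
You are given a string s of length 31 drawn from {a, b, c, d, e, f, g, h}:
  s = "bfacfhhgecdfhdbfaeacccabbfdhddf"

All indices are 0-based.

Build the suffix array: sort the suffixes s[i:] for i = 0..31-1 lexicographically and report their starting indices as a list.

rank | idx | suffix
   0 |  22 | abbfdhddf
   1 |  18 | acccabbfdhddf
   2 |   2 | acfhhgecdfhdbfaeacccabbfdhddf
   3 |  16 | aeacccabbfdhddf
   4 |  23 | bbfdhddf
   5 |   0 | bfacfhhgecdfhdbfaeacccabbfdhddf
   6 |  14 | bfaeacccabbfdhddf
   7 |  24 | bfdhddf
   8 |  21 | cabbfdhddf
   9 |  20 | ccabbfdhddf
  10 |  19 | cccabbfdhddf
  11 |   9 | cdfhdbfaeacccabbfdhddf
  12 |   3 | cfhhgecdfhdbfaeacccabbfdhddf
  13 |  13 | dbfaeacccabbfdhddf
  14 |  28 | ddf
  15 |  29 | df
  16 |  10 | dfhdbfaeacccabbfdhddf
  17 |  26 | dhddf
  18 |  17 | eacccabbfdhddf
  19 |   8 | ecdfhdbfaeacccabbfdhddf
  20 |  30 | f
  21 |   1 | facfhhgecdfhdbfaeacccabbfdhddf
  22 |  15 | faeacccabbfdhddf
  23 |  25 | fdhddf
  24 |  11 | fhdbfaeacccabbfdhddf
  25 |   4 | fhhgecdfhdbfaeacccabbfdhddf
  26 |   7 | gecdfhdbfaeacccabbfdhddf
  27 |  12 | hdbfaeacccabbfdhddf
  28 |  27 | hddf
  29 |   6 | hgecdfhdbfaeacccabbfdhddf
  30 |   5 | hhgecdfhdbfaeacccabbfdhddf

[22, 18, 2, 16, 23, 0, 14, 24, 21, 20, 19, 9, 3, 13, 28, 29, 10, 26, 17, 8, 30, 1, 15, 25, 11, 4, 7, 12, 27, 6, 5]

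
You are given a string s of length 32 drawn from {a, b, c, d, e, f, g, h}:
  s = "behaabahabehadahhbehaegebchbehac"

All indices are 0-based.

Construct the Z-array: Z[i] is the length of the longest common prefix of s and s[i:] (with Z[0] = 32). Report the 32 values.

[32, 0, 0, 0, 0, 1, 0, 0, 0, 4, 0, 0, 0, 0, 0, 0, 0, 4, 0, 0, 0, 0, 0, 0, 1, 0, 0, 4, 0, 0, 0, 0]

Z[0]=32
i=1: i≥r, start 0; Z[1]=0
i=2: i≥r, start 0; Z[2]=0
i=3: i≥r, start 0; Z[3]=0
i=4: i≥r, start 0; Z[4]=0
i=5: i≥r, start 0; Z[5]=1 extend→box=[5,6)
i=6: i≥r, start 0; Z[6]=0
i=7: i≥r, start 0; Z[7]=0
i=8: i≥r, start 0; Z[8]=0
i=9: i≥r, start 0; Z[9]=4 extend→box=[9,13)
i=10: min(r-i=3, Z[1]=0)=0; Z[10]=0
i=11: min(r-i=2, Z[2]=0)=0; Z[11]=0
i=12: min(r-i=1, Z[3]=0)=0; Z[12]=0
i=13: i≥r, start 0; Z[13]=0
i=14: i≥r, start 0; Z[14]=0
i=15: i≥r, start 0; Z[15]=0
i=16: i≥r, start 0; Z[16]=0
i=17: i≥r, start 0; Z[17]=4 extend→box=[17,21)
i=18: min(r-i=3, Z[1]=0)=0; Z[18]=0
i=19: min(r-i=2, Z[2]=0)=0; Z[19]=0
i=20: min(r-i=1, Z[3]=0)=0; Z[20]=0
i=21: i≥r, start 0; Z[21]=0
i=22: i≥r, start 0; Z[22]=0
i=23: i≥r, start 0; Z[23]=0
i=24: i≥r, start 0; Z[24]=1 extend→box=[24,25)
i=25: i≥r, start 0; Z[25]=0
i=26: i≥r, start 0; Z[26]=0
i=27: i≥r, start 0; Z[27]=4 extend→box=[27,31)
i=28: min(r-i=3, Z[1]=0)=0; Z[28]=0
i=29: min(r-i=2, Z[2]=0)=0; Z[29]=0
i=30: min(r-i=1, Z[3]=0)=0; Z[30]=0
i=31: i≥r, start 0; Z[31]=0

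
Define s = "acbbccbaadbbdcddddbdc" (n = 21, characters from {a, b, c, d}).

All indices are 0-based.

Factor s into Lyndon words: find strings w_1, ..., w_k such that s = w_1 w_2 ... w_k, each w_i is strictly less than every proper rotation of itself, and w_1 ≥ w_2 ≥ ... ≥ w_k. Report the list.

emit factor 1: 'acbbccb' (i=0, period=7)
emit factor 2: 'aadbbdcddddbdc' (i=7, period=14)

["acbbccb", "aadbbdcddddbdc"]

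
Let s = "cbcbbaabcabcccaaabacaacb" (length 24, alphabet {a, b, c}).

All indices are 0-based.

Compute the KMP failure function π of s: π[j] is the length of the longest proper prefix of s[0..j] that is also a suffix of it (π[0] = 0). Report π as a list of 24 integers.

π[0] = 0
j=1 s[j]='b': π[1]=0 (border '')
j=2 s[j]='c': π[2]=1 (border 'c')
j=3 s[j]='b': π[3]=2 (border 'cb')
j=4 s[j]='b': k: 2→0; π[4]=0 (border '')
j=5 s[j]='a': π[5]=0 (border '')
j=6 s[j]='a': π[6]=0 (border '')
j=7 s[j]='b': π[7]=0 (border '')
j=8 s[j]='c': π[8]=1 (border 'c')
j=9 s[j]='a': k: 1→0; π[9]=0 (border '')
j=10 s[j]='b': π[10]=0 (border '')
j=11 s[j]='c': π[11]=1 (border 'c')
j=12 s[j]='c': k: 1→0; π[12]=1 (border 'c')
j=13 s[j]='c': k: 1→0; π[13]=1 (border 'c')
j=14 s[j]='a': k: 1→0; π[14]=0 (border '')
j=15 s[j]='a': π[15]=0 (border '')
j=16 s[j]='a': π[16]=0 (border '')
j=17 s[j]='b': π[17]=0 (border '')
j=18 s[j]='a': π[18]=0 (border '')
j=19 s[j]='c': π[19]=1 (border 'c')
j=20 s[j]='a': k: 1→0; π[20]=0 (border '')
j=21 s[j]='a': π[21]=0 (border '')
j=22 s[j]='c': π[22]=1 (border 'c')
j=23 s[j]='b': π[23]=2 (border 'cb')

[0, 0, 1, 2, 0, 0, 0, 0, 1, 0, 0, 1, 1, 1, 0, 0, 0, 0, 0, 1, 0, 0, 1, 2]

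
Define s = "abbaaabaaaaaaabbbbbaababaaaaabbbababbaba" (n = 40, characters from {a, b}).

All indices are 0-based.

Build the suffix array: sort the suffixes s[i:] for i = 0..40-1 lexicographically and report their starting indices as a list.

[39, 7, 8, 24, 9, 25, 10, 3, 26, 11, 4, 19, 27, 12, 37, 5, 22, 20, 32, 0, 34, 28, 13, 38, 6, 23, 2, 18, 36, 21, 31, 33, 1, 17, 35, 30, 16, 29, 15, 14]

rank→(start, suffix):
  0 → (39, 'a')
  1 → (7, 'aaaaaaabbbbbaababaaaaabbbababbaba')
  2 → (8, 'aaaaaabbbbbaababaaaaabbbababbaba')
  3 → (24, 'aaaaabbbababbaba')
  4 → (9, 'aaaaabbbbbaababaaaaabbbababbaba')
  5 → (25, 'aaaabbbababbaba')
  6 → (10, 'aaaabbbbbaababaaaaabbbababbaba')
  7 → (3, 'aaabaaaaaaabbbbbaababaaaaabbbababbaba')
  8 → (26, 'aaabbbababbaba')
  9 → (11, 'aaabbbbbaababaaaaabbbababbaba')
  10 → (4, 'aabaaaaaaabbbbbaababaaaaabbbababbaba')
  11 → (19, 'aababaaaaabbbababbaba')
  12 → (27, 'aabbbababbaba')
  13 → (12, 'aabbbbbaababaaaaabbbababbaba')
  14 → (37, 'aba')
  15 → (5, 'abaaaaaaabbbbbaababaaaaabbbababbaba')
  16 → (22, 'abaaaaabbbababbaba')
  17 → (20, 'ababaaaaabbbababbaba')
  18 → (32, 'ababbaba')
  19 → (0, 'abbaaabaaaaaaabbbbbaababaaaaabbbababbaba')
  20 → (34, 'abbaba')
  21 → (28, 'abbbababbaba')
  22 → (13, 'abbbbbaababaaaaabbbababbaba')
  23 → (38, 'ba')
  24 → (6, 'baaaaaaabbbbbaababaaaaabbbababbaba')
  25 → (23, 'baaaaabbbababbaba')
  26 → (2, 'baaabaaaaaaabbbbbaababaaaaabbbababbaba')
  27 → (18, 'baababaaaaabbbababbaba')
  28 → (36, 'baba')
  29 → (21, 'babaaaaabbbababbaba')
  30 → (31, 'bababbaba')
  31 → (33, 'babbaba')
  32 → (1, 'bbaaabaaaaaaabbbbbaababaaaaabbbababbaba')
  33 → (17, 'bbaababaaaaabbbababbaba')
  34 → (35, 'bbaba')
  35 → (30, 'bbababbaba')
  36 → (16, 'bbbaababaaaaabbbababbaba')
  37 → (29, 'bbbababbaba')
  38 → (15, 'bbbbaababaaaaabbbababbaba')
  39 → (14, 'bbbbbaababaaaaabbbababbaba')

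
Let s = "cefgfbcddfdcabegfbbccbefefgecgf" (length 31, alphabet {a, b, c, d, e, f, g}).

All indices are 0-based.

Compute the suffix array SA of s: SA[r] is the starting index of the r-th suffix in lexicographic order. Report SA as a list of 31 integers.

[12, 17, 18, 5, 21, 13, 11, 20, 19, 6, 0, 28, 10, 7, 8, 27, 22, 24, 1, 14, 30, 16, 4, 9, 23, 25, 2, 26, 29, 15, 3]

rank | idx | suffix
   0 |  12 | abegfbbccbefefgecgf
   1 |  17 | bbccbefefgecgf
   2 |  18 | bccbefefgecgf
   3 |   5 | bcddfdcabegfbbccbefefgecgf
   4 |  21 | befefgecgf
   5 |  13 | begfbbccbefefgecgf
   6 |  11 | cabegfbbccbefefgecgf
   7 |  20 | cbefefgecgf
   8 |  19 | ccbefefgecgf
   9 |   6 | cddfdcabegfbbccbefefgecgf
  10 |   0 | cefgfbcddfdcabegfbbccbefefgecgf
  11 |  28 | cgf
  12 |  10 | dcabegfbbccbefefgecgf
  13 |   7 | ddfdcabegfbbccbefefgecgf
  14 |   8 | dfdcabegfbbccbefefgecgf
  15 |  27 | ecgf
  16 |  22 | efefgecgf
  17 |  24 | efgecgf
  18 |   1 | efgfbcddfdcabegfbbccbefefgecgf
  19 |  14 | egfbbccbefefgecgf
  20 |  30 | f
  21 |  16 | fbbccbefefgecgf
  22 |   4 | fbcddfdcabegfbbccbefefgecgf
  23 |   9 | fdcabegfbbccbefefgecgf
  24 |  23 | fefgecgf
  25 |  25 | fgecgf
  26 |   2 | fgfbcddfdcabegfbbccbefefgecgf
  27 |  26 | gecgf
  28 |  29 | gf
  29 |  15 | gfbbccbefefgecgf
  30 |   3 | gfbcddfdcabegfbbccbefefgecgf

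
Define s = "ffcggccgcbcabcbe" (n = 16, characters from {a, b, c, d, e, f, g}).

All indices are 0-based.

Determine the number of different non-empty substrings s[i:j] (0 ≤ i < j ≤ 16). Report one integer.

122

rank→(start, suffix):
  0 → (11, 'abcbe')
  1 → (9, 'bcabcbe')
  2 → (12, 'bcbe')
  3 → (14, 'be')
  4 → (10, 'cabcbe')
  5 → (8, 'cbcabcbe')
  6 → (13, 'cbe')
  7 → (5, 'ccgcbcabcbe')
  8 → (6, 'cgcbcabcbe')
  9 → (2, 'cggccgcbcabcbe')
  10 → (15, 'e')
  11 → (1, 'fcggccgcbcabcbe')
  12 → (0, 'ffcggccgcbcabcbe')
  13 → (7, 'gcbcabcbe')
  14 → (4, 'gccgcbcabcbe')
  15 → (3, 'ggccgcbcabcbe')

SA = [11, 9, 12, 14, 10, 8, 13, 5, 6, 2, 15, 1, 0, 7, 4, 3]
i: (SA[i-1],SA[i]) lcp shared
  1: (11,9) 0 ''
  2: (9,12) 2 'bc'
  3: (12,14) 1 'b'
  4: (14,10) 0 ''
  5: (10,8) 1 'c'
  6: (8,13) 2 'cb'
  7: (13,5) 1 'c'
  8: (5,6) 1 'c'
  9: (6,2) 2 'cg'
  10: (2,15) 0 ''
  11: (15,1) 0 ''
  12: (1,0) 1 'f'
  13: (0,7) 0 ''
  14: (7,4) 2 'gc'
  15: (4,3) 1 'g'

n(n+1)/2 = 16·17/2 = 136
Σ LCP = 0 + 0 + 2 + 1 + 0 + 1 + 2 + 1 + 1 + 2 + 0 + 0 + 1 + 0 + 2 + 1 = 14
distinct = 136 − 14 = 122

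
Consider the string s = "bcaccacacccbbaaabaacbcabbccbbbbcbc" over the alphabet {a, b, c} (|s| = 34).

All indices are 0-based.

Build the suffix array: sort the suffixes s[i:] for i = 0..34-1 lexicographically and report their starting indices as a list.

[13, 14, 17, 15, 22, 5, 18, 2, 7, 12, 16, 11, 27, 28, 29, 23, 32, 20, 0, 30, 24, 33, 21, 4, 1, 6, 10, 26, 31, 19, 3, 9, 25, 8]

sorted suffixes:
  #0 SA[0]=13  'aaabaacbcabbccbbbbcbc'
  #1 SA[1]=14  'aabaacbcabbccbbbbcbc'
  #2 SA[2]=17  'aacbcabbccbbbbcbc'
  #3 SA[3]=15  'abaacbcabbccbbbbcbc'
  #4 SA[4]=22  'abbccbbbbcbc'
  #5 SA[5]=5  'acacccbbaaabaacbcabbccbbbbcbc'
  #6 SA[6]=18  'acbcabbccbbbbcbc'
  #7 SA[7]=2  'accacacccbbaaabaacbcabbccbbbbcbc'
  #8 SA[8]=7  'acccbbaaabaacbcabbccbbbbcbc'
  #9 SA[9]=12  'baaabaacbcabbccbbbbcbc'
  #10 SA[10]=16  'baacbcabbccbbbbcbc'
  #11 SA[11]=11  'bbaaabaacbcabbccbbbbcbc'
  #12 SA[12]=27  'bbbbcbc'
  #13 SA[13]=28  'bbbcbc'
  #14 SA[14]=29  'bbcbc'
  #15 SA[15]=23  'bbccbbbbcbc'
  #16 SA[16]=32  'bc'
  #17 SA[17]=20  'bcabbccbbbbcbc'
  #18 SA[18]=0  'bcaccacacccbbaaabaacbcabbccbbbbcbc'
  #19 SA[19]=30  'bcbc'
  #20 SA[20]=24  'bccbbbbcbc'
  #21 SA[21]=33  'c'
  #22 SA[22]=21  'cabbccbbbbcbc'
  #23 SA[23]=4  'cacacccbbaaabaacbcabbccbbbbcbc'
  #24 SA[24]=1  'caccacacccbbaaabaacbcabbccbbbbcbc'
  #25 SA[25]=6  'cacccbbaaabaacbcabbccbbbbcbc'
  #26 SA[26]=10  'cbbaaabaacbcabbccbbbbcbc'
  #27 SA[27]=26  'cbbbbcbc'
  #28 SA[28]=31  'cbc'
  #29 SA[29]=19  'cbcabbccbbbbcbc'
  #30 SA[30]=3  'ccacacccbbaaabaacbcabbccbbbbcbc'
  #31 SA[31]=9  'ccbbaaabaacbcabbccbbbbcbc'
  #32 SA[32]=25  'ccbbbbcbc'
  #33 SA[33]=8  'cccbbaaabaacbcabbccbbbbcbc'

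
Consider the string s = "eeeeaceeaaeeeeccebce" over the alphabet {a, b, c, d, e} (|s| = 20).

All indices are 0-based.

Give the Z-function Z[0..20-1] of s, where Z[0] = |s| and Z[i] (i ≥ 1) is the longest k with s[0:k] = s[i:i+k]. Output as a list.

Z[0]=20
i=1: fresh scan; Z[1]=3 extend→box=[1,4)
i=2: min(r-i=2, Z[1]=3)=2; Z[2]=2
i=3: min(r-i=1, Z[2]=2)=1; Z[3]=1
i=4: fresh scan; Z[4]=0
i=5: fresh scan; Z[5]=0
i=6: fresh scan; Z[6]=2 extend→box=[6,8)
i=7: min(r-i=1, Z[1]=3)=1; Z[7]=1
i=8: fresh scan; Z[8]=0
i=9: fresh scan; Z[9]=0
i=10: fresh scan; Z[10]=4 extend→box=[10,14)
i=11: min(r-i=3, Z[1]=3)=3; Z[11]=3
i=12: min(r-i=2, Z[2]=2)=2; Z[12]=2
i=13: min(r-i=1, Z[3]=1)=1; Z[13]=1
i=14: fresh scan; Z[14]=0
i=15: fresh scan; Z[15]=0
i=16: fresh scan; Z[16]=1 extend→box=[16,17)
i=17: fresh scan; Z[17]=0
i=18: fresh scan; Z[18]=0
i=19: fresh scan; Z[19]=1 extend→box=[19,20)

[20, 3, 2, 1, 0, 0, 2, 1, 0, 0, 4, 3, 2, 1, 0, 0, 1, 0, 0, 1]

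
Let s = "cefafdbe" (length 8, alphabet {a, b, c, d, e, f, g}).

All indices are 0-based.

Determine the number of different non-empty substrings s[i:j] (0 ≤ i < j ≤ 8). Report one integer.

rank→(start, suffix):
  0 → (3, 'afdbe')
  1 → (6, 'be')
  2 → (0, 'cefafdbe')
  3 → (5, 'dbe')
  4 → (7, 'e')
  5 → (1, 'efafdbe')
  6 → (2, 'fafdbe')
  7 → (4, 'fdbe')

SA = [3, 6, 0, 5, 7, 1, 2, 4]
i: (SA[i-1],SA[i]) lcp shared
  1: (3,6) 0 ''
  2: (6,0) 0 ''
  3: (0,5) 0 ''
  4: (5,7) 0 ''
  5: (7,1) 1 'e'
  6: (1,2) 0 ''
  7: (2,4) 1 'f'

n(n+1)/2 = 8·9/2 = 36
Σ LCP = 0 + 0 + 0 + 0 + 0 + 1 + 0 + 1 = 2
distinct = 36 − 2 = 34

34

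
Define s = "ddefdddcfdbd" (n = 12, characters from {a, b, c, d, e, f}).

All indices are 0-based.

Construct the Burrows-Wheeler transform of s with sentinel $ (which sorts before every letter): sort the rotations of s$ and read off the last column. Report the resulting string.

rank  rotation       last
    0  $ddefdddcfdbd  d
    1  bd$ddefdddcfd  d
    2  cfdbd$ddefddd  d
    3  d$ddefdddcfdb  b
    4  dbd$ddefdddcf  f
    5  dcfdbd$ddefdd  d
    6  ddcfdbd$ddefd  d
    7  dddcfdbd$ddef  f
    8  ddefdddcfdbd$  $
    9  defdddcfdbd$d  d
   10  efdddcfdbd$dd  d
   11  fdbd$ddefdddc  c
   12  fdddcfdbd$dde  e

dddbfddf$ddce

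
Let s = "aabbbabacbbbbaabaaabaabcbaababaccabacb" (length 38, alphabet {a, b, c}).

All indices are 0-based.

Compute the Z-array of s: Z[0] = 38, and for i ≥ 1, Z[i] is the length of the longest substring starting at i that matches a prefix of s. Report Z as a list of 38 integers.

[38, 1, 0, 0, 0, 1, 0, 1, 0, 0, 0, 0, 0, 3, 1, 0, 2, 3, 1, 0, 3, 1, 0, 0, 0, 3, 1, 0, 1, 0, 1, 0, 0, 1, 0, 1, 0, 0]

Z[0]=38
i=1: fresh scan; Z[1]=1 grow→box=[1,2)
i=2: fresh scan; Z[2]=0
i=3: fresh scan; Z[3]=0
i=4: fresh scan; Z[4]=0
i=5: fresh scan; Z[5]=1 grow→box=[5,6)
i=6: fresh scan; Z[6]=0
i=7: fresh scan; Z[7]=1 grow→box=[7,8)
i=8: fresh scan; Z[8]=0
i=9: fresh scan; Z[9]=0
i=10: fresh scan; Z[10]=0
i=11: fresh scan; Z[11]=0
i=12: fresh scan; Z[12]=0
i=13: fresh scan; Z[13]=3 grow→box=[13,16)
i=14: min(r-i=2, Z[1]=1)=1; Z[14]=1
i=15: min(r-i=1, Z[2]=0)=0; Z[15]=0
i=16: fresh scan; Z[16]=2 grow→box=[16,18)
i=17: min(r-i=1, Z[1]=1)=1; Z[17]=3 grow→box=[17,20)
i=18: min(r-i=2, Z[1]=1)=1; Z[18]=1
i=19: min(r-i=1, Z[2]=0)=0; Z[19]=0
i=20: fresh scan; Z[20]=3 grow→box=[20,23)
i=21: min(r-i=2, Z[1]=1)=1; Z[21]=1
i=22: min(r-i=1, Z[2]=0)=0; Z[22]=0
i=23: fresh scan; Z[23]=0
i=24: fresh scan; Z[24]=0
i=25: fresh scan; Z[25]=3 grow→box=[25,28)
i=26: min(r-i=2, Z[1]=1)=1; Z[26]=1
i=27: min(r-i=1, Z[2]=0)=0; Z[27]=0
i=28: fresh scan; Z[28]=1 grow→box=[28,29)
i=29: fresh scan; Z[29]=0
i=30: fresh scan; Z[30]=1 grow→box=[30,31)
i=31: fresh scan; Z[31]=0
i=32: fresh scan; Z[32]=0
i=33: fresh scan; Z[33]=1 grow→box=[33,34)
i=34: fresh scan; Z[34]=0
i=35: fresh scan; Z[35]=1 grow→box=[35,36)
i=36: fresh scan; Z[36]=0
i=37: fresh scan; Z[37]=0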